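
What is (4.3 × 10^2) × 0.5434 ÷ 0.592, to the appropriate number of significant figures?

3.9 × 10^2

(4.3 × 10^2) × 0.5434 ÷ 0.592 = 394.699324324…
Multiplication/division keeps the fewest significant figures: 4.3 × 10^2 → 2 s.f., 0.5434 → 4 s.f., 0.592 → 3 s.f.; limit is 2.
Rounded to 2 significant figures: 3.9 × 10^2.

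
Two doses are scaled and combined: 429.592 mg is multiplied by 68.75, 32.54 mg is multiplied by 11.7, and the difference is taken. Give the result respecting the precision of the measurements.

2.915 × 10^4 mg

429.592 × 68.75 = 29534.45 → 2.953 × 10^4 mg (4 s.f., last digit at the 10^1 place).
32.54 × 11.7 = 380.718 → 381 mg (3 s.f., last digit at the 10^0 place).
Difference: 29153.732 mg; keep the coarser place, 10^1.
Result: 2.915 × 10^4 mg.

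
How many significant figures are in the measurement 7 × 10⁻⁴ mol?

1

7 × 10⁻⁴: in scientific notation every digit of the coefficient is significant.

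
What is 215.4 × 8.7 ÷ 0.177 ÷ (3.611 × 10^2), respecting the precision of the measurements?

215.4 × 8.7 ÷ 0.177 ÷ (3.611 × 10^2) = 29.3200155833…
Multiplication/division keeps the fewest significant figures: 215.4 → 4 s.f., 8.7 → 2 s.f., 0.177 → 3 s.f., 3.611 × 10^2 → 4 s.f.; limit is 2.
Rounded to 2 significant figures: 29.

29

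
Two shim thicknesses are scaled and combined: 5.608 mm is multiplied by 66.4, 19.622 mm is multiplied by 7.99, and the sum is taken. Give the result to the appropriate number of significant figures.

5.608 × 66.4 = 372.3712 → 372 mm (3 s.f., last digit at the 10^0 place).
19.622 × 7.99 = 156.77978 → 157 mm (3 s.f., last digit at the 10^0 place).
Sum: 529.15098 mm; keep the coarser place, 10^0.
Result: 529 mm.

529 mm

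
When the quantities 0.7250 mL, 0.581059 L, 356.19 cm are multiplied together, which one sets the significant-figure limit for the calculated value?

0.7250 mL → 4 s.f.; 0.581059 L → 6 s.f.; 356.19 cm → 5 s.f.
The fewest is 4 significant figures, from 0.7250 mL.

0.7250 mL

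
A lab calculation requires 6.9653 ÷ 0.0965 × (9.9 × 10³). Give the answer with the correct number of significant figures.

7.1 × 10⁵

6.9653 ÷ 0.0965 × (9.9 × 10³) = 714574.818653…
Multiplication/division keeps the fewest significant figures: 6.9653 → 5 s.f., 0.0965 → 3 s.f., 9.9 × 10³ → 2 s.f.; limit is 2.
Rounded to 2 significant figures: 7.1 × 10⁵.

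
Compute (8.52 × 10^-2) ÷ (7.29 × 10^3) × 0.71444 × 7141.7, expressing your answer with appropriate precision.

0.0596

(8.52 × 10^-2) ÷ (7.29 × 10^3) × 0.71444 × 7141.7 = 0.0596320076556…
Multiplication/division keeps the fewest significant figures: 8.52 × 10^-2 → 3 s.f., 7.29 × 10^3 → 3 s.f., 0.71444 → 5 s.f., 7141.7 → 5 s.f.; limit is 3.
Rounded to 3 significant figures: 0.0596.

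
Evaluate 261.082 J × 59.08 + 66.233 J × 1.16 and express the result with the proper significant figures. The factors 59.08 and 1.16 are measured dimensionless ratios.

1.550 × 10^4 J

261.082 × 59.08 = 15424.72456 → 1.542 × 10^4 J (4 s.f., last digit at the 10^1 place).
66.233 × 1.16 = 76.83028 → 76.8 J (3 s.f., last digit at the 10^-1 place).
Sum: 15501.55484 J; keep the coarser place, 10^1.
Result: 1.550 × 10^4 J.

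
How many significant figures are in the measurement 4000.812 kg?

7

4000.812: zeros between nonzero digits are significant.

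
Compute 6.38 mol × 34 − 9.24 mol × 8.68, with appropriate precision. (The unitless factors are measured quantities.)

1.4 × 10^2 mol

6.38 × 34 = 216.92 → 2.2 × 10^2 mol (2 s.f., last digit at the 10^1 place).
9.24 × 8.68 = 80.2032 → 80.2 mol (3 s.f., last digit at the 10^-1 place).
Difference: 136.7168 mol; keep the coarser place, 10^1.
Result: 1.4 × 10^2 mol.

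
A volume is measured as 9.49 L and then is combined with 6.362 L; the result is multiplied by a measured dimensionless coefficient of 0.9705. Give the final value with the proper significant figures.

9.49 L + 6.362 L = 15.852 L; the sum is limited to 2 decimal places (4 s.f.).
Carrying full precision, 15.852 × 0.9705 = 15.384366 L; 0.9705 has 4 s.f., so the result keeps min(4, 4) = 4 s.f.
Rounded to 4 significant figures: 15.38 L.

15.38 L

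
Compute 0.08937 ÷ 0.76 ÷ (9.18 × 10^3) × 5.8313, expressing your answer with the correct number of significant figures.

7.5 × 10^-5

0.08937 ÷ 0.76 ÷ (9.18 × 10^3) × 5.8313 = 0.0000746966060372…
Multiplication/division keeps the fewest significant figures: 0.08937 → 4 s.f., 0.76 → 2 s.f., 9.18 × 10^3 → 3 s.f., 5.8313 → 5 s.f.; limit is 2.
Rounded to 2 significant figures: 7.5 × 10^-5.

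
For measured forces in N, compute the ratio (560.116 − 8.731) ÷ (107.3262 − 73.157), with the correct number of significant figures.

16.137

560.116 − 8.731 = 551.385, limited to 3 d.p. → 6 s.f.; 107.3262 − 73.157 = 34.1692, limited to 3 d.p. → 5 s.f.
Carrying full precision, 551.385 ÷ 34.1692 = 16.1369010688…; keep min(6, 5) = 5 s.f.
Rounded to 5 significant figures: 16.137.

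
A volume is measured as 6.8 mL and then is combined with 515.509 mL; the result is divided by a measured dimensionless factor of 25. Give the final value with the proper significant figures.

21 mL

6.8 mL + 515.509 mL = 522.309 mL; the sum is limited to 1 decimal place (4 s.f.).
Carrying full precision, 522.309 ÷ 25 = 20.89236 mL; 25 has 2 s.f., so the result keeps min(4, 2) = 2 s.f.
Rounded to 2 significant figures: 21 mL.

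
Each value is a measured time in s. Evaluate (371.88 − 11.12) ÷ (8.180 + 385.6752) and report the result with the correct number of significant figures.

0.91597

371.88 − 11.12 = 360.76, limited to 2 d.p. → 5 s.f.; 8.180 + 385.6752 = 393.8552, limited to 3 d.p. → 6 s.f.
Carrying full precision, 360.76 ÷ 393.8552 = 0.915971148788…; keep min(5, 6) = 5 s.f.
Rounded to 5 significant figures: 0.91597.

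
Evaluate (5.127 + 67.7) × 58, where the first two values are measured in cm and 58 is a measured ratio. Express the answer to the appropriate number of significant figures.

4.2 × 10³ cm

5.127 cm + 67.7 cm = 72.827 cm; the sum is limited to 1 decimal place (3 s.f.).
Carrying full precision, 72.827 × 58 = 4223.966 cm; 58 has 2 s.f., so the result keeps min(3, 2) = 2 s.f.
Rounded to 2 significant figures: 4.2 × 10³ cm.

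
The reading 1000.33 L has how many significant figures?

1000.33: zeros between nonzero digits are significant.

6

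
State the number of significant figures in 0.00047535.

5

0.00047535: leading zeros are not significant.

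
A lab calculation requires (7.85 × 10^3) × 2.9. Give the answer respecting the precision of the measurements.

2.3 × 10^4

(7.85 × 10^3) × 2.9 = 22765
Multiplication/division keeps the fewest significant figures: 7.85 × 10^3 → 3 s.f., 2.9 → 2 s.f.; limit is 2.
Rounded to 2 significant figures: 2.3 × 10^4.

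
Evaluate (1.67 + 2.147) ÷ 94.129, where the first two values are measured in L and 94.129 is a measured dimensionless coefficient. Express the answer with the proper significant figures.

4.06 × 10⁻² L

1.67 L + 2.147 L = 3.817 L; the sum is limited to 2 decimal places (3 s.f.).
Carrying full precision, 3.817 ÷ 94.129 = 0.0405507335678… L; 94.129 has 5 s.f., so the result keeps min(3, 5) = 3 s.f.
Rounded to 3 significant figures: 4.06 × 10⁻² L.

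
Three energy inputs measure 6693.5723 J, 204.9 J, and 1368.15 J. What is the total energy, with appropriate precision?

6693.5723 J + 204.9 J + 1368.15 J = 8266.6223 J.
Addition/subtraction keeps the fewest decimal places: 6693.5723 → 4 decimal places, 204.9 → 1 decimal place, 1368.15 → 2 decimal places; limit is 1.
Rounded to 1 decimal place: 8266.6 J.

8266.6 J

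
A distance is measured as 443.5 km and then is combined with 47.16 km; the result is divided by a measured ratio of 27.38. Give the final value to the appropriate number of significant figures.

17.92 km

443.5 km + 47.16 km = 490.66 km; the sum is limited to 1 decimal place (4 s.f.).
Carrying full precision, 490.66 ÷ 27.38 = 17.9203798393… km; 27.38 has 4 s.f., so the result keeps min(4, 4) = 4 s.f.
Rounded to 4 significant figures: 17.92 km.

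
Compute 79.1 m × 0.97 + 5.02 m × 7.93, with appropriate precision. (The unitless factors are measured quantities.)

79.1 × 0.97 = 76.727 → 77 m (2 s.f., last digit at the 10^0 place).
5.02 × 7.93 = 39.8086 → 39.8 m (3 s.f., last digit at the 10^-1 place).
Sum: 116.5356 m; keep the coarser place, 10^0.
Result: 117 m.

117 m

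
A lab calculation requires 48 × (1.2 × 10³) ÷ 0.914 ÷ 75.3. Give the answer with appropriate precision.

8.4 × 10²

48 × (1.2 × 10³) ÷ 0.914 ÷ 75.3 = 836.914922367…
Multiplication/division keeps the fewest significant figures: 48 → 2 s.f., 1.2 × 10³ → 2 s.f., 0.914 → 3 s.f., 75.3 → 3 s.f.; limit is 2.
Rounded to 2 significant figures: 8.4 × 10².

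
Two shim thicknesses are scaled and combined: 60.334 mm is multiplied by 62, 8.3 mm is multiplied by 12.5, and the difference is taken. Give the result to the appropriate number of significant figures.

60.334 × 62 = 3740.708 → 3.7 × 10³ mm (2 s.f., last digit at the 10^2 place).
8.3 × 12.5 = 103.75 → 1.0 × 10² mm (2 s.f., last digit at the 10^1 place).
Difference: 3636.958 mm; keep the coarser place, 10^2.
Result: 3.6 × 10³ mm.

3.6 × 10³ mm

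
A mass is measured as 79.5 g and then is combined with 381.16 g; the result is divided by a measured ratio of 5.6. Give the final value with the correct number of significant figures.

82 g

79.5 g + 381.16 g = 460.66 g; the sum is limited to 1 decimal place (4 s.f.).
Carrying full precision, 460.66 ÷ 5.6 = 82.2607142857… g; 5.6 has 2 s.f., so the result keeps min(4, 2) = 2 s.f.
Rounded to 2 significant figures: 82 g.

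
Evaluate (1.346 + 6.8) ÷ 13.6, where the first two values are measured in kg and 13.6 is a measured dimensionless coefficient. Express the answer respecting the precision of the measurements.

1.346 kg + 6.8 kg = 8.146 kg; the sum is limited to 1 decimal place (2 s.f.).
Carrying full precision, 8.146 ÷ 13.6 = 0.598970588235… kg; 13.6 has 3 s.f., so the result keeps min(2, 3) = 2 s.f.
Rounded to 2 significant figures: 0.60 kg.

0.60 kg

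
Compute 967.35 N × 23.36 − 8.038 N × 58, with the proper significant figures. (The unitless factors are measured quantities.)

967.35 × 23.36 = 22597.296 → 2.260 × 10⁴ N (4 s.f., last digit at the 10^1 place).
8.038 × 58 = 466.204 → 4.7 × 10² N (2 s.f., last digit at the 10^1 place).
Difference: 22131.092 N; keep the coarser place, 10^1.
Result: 2.213 × 10⁴ N.

2.213 × 10⁴ N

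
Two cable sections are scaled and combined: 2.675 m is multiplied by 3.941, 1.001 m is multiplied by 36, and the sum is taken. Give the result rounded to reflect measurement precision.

2.675 × 3.941 = 10.542175 → 10.54 m (4 s.f., last digit at the 10^-2 place).
1.001 × 36 = 36.036 → 36 m (2 s.f., last digit at the 10^0 place).
Sum: 46.578175 m; keep the coarser place, 10^0.
Result: 47 m.

47 m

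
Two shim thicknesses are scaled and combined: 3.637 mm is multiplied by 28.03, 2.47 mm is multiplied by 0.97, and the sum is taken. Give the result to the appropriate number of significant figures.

3.637 × 28.03 = 101.94511 → 101.9 mm (4 s.f., last digit at the 10^-1 place).
2.47 × 0.97 = 2.3959 → 2.4 mm (2 s.f., last digit at the 10^-1 place).
Sum: 104.34101 mm; keep the coarser place, 10^-1.
Result: 1.043 × 10^2 mm.

1.043 × 10^2 mm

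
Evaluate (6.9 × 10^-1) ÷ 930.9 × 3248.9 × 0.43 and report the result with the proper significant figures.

(6.9 × 10^-1) ÷ 930.9 × 3248.9 × 0.43 = 1.03550180471…
Multiplication/division keeps the fewest significant figures: 6.9 × 10^-1 → 2 s.f., 930.9 → 4 s.f., 3248.9 → 5 s.f., 0.43 → 2 s.f.; limit is 2.
Rounded to 2 significant figures: 1.0.

1.0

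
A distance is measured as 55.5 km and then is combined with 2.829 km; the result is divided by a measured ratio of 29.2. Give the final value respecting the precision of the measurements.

55.5 km + 2.829 km = 58.329 km; the sum is limited to 1 decimal place (3 s.f.).
Carrying full precision, 58.329 ÷ 29.2 = 1.99756849315… km; 29.2 has 3 s.f., so the result keeps min(3, 3) = 3 s.f.
Rounded to 3 significant figures: 2.00 km.

2.00 km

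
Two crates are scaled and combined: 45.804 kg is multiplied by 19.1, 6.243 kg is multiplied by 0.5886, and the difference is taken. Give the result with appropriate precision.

871 kg

45.804 × 19.1 = 874.8564 → 875 kg (3 s.f., last digit at the 10^0 place).
6.243 × 0.5886 = 3.6746298 → 3.675 kg (4 s.f., last digit at the 10^-3 place).
Difference: 871.1817702 kg; keep the coarser place, 10^0.
Result: 871 kg.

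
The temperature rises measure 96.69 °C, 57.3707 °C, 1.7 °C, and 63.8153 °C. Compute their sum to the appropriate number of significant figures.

96.69 °C + 57.3707 °C + 1.7 °C + 63.8153 °C = 219.5760 °C.
Addition/subtraction keeps the fewest decimal places: 96.69 → 2 decimal places, 57.3707 → 4 decimal places, 1.7 → 1 decimal place, 63.8153 → 4 decimal places; limit is 1.
Rounded to 1 decimal place: 219.6 °C.

219.6 °C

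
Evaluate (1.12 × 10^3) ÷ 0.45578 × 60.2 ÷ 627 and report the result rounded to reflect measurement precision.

(1.12 × 10^3) ÷ 0.45578 × 60.2 ÷ 627 = 235.934640114…
Multiplication/division keeps the fewest significant figures: 1.12 × 10^3 → 3 s.f., 0.45578 → 5 s.f., 60.2 → 3 s.f., 627 → 3 s.f.; limit is 3.
Rounded to 3 significant figures: 236.

236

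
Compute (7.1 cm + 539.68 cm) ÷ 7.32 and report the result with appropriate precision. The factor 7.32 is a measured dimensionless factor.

74.7 cm

7.1 cm + 539.68 cm = 546.78 cm; the sum is limited to 1 decimal place (4 s.f.).
Carrying full precision, 546.78 ÷ 7.32 = 74.6967213115… cm; 7.32 has 3 s.f., so the result keeps min(4, 3) = 3 s.f.
Rounded to 3 significant figures: 74.7 cm.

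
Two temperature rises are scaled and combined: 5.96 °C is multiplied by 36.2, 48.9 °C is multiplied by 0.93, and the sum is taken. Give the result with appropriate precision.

5.96 × 36.2 = 215.752 → 216 °C (3 s.f., last digit at the 10^0 place).
48.9 × 0.93 = 45.477 → 45 °C (2 s.f., last digit at the 10^0 place).
Sum: 261.229 °C; keep the coarser place, 10^0.
Result: 261 °C.

261 °C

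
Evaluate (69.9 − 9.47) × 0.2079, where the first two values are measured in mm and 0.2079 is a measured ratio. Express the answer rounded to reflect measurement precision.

69.9 mm − 9.47 mm = 60.43 mm; the difference is limited to 1 decimal place (3 s.f.).
Carrying full precision, 60.43 × 0.2079 = 12.563397 mm; 0.2079 has 4 s.f., so the result keeps min(3, 4) = 3 s.f.
Rounded to 3 significant figures: 12.6 mm.

12.6 mm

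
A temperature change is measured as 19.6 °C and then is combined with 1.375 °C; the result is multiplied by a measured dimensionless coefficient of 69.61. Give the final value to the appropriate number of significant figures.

1.46 × 10^3 °C

19.6 °C + 1.375 °C = 20.975 °C; the sum is limited to 1 decimal place (3 s.f.).
Carrying full precision, 20.975 × 69.61 = 1460.06975 °C; 69.61 has 4 s.f., so the result keeps min(3, 4) = 3 s.f.
Rounded to 3 significant figures: 1.46 × 10^3 °C.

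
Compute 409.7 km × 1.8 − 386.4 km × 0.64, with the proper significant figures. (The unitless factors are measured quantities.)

409.7 × 1.8 = 737.46 → 7.4 × 10² km (2 s.f., last digit at the 10^1 place).
386.4 × 0.64 = 247.296 → 2.5 × 10² km (2 s.f., last digit at the 10^1 place).
Difference: 490.164 km; keep the coarser place, 10^1.
Result: 4.9 × 10² km.

4.9 × 10² km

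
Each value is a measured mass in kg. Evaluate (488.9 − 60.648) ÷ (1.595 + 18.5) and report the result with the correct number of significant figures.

21.3

488.9 − 60.648 = 428.252, limited to 1 d.p. → 4 s.f.; 1.595 + 18.5 = 20.095, limited to 1 d.p. → 3 s.f.
Carrying full precision, 428.252 ÷ 20.095 = 21.3113709878…; keep min(4, 3) = 3 s.f.
Rounded to 3 significant figures: 21.3.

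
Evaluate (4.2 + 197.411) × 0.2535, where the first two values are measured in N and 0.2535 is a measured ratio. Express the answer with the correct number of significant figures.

51.11 N

4.2 N + 197.411 N = 201.611 N; the sum is limited to 1 decimal place (4 s.f.).
Carrying full precision, 201.611 × 0.2535 = 51.1083885 N; 0.2535 has 4 s.f., so the result keeps min(4, 4) = 4 s.f.
Rounded to 4 significant figures: 51.11 N.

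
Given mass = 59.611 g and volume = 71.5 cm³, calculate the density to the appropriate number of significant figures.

0.834 g/cm³

density = 59.611 g ÷ 71.5 cm³ = 0.83372027972… g/cm³.
59.611 has 5 significant figures; 71.5 has 3.
Division/multiplication keeps the fewest: 3 significant figures.
Rounded: 0.834 g/cm³.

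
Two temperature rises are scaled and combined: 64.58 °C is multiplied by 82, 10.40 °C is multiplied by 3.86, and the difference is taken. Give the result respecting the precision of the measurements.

5.3 × 10³ °C

64.58 × 82 = 5295.56 → 5.3 × 10³ °C (2 s.f., last digit at the 10^2 place).
10.40 × 3.86 = 40.144 → 40.1 °C (3 s.f., last digit at the 10^-1 place).
Difference: 5255.416 °C; keep the coarser place, 10^2.
Result: 5.3 × 10³ °C.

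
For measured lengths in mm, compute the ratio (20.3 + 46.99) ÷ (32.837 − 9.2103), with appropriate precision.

2.85

20.3 + 46.99 = 67.29, limited to 1 d.p. → 3 s.f.; 32.837 − 9.2103 = 23.6267, limited to 3 d.p. → 5 s.f.
Carrying full precision, 67.29 ÷ 23.6267 = 2.84804902928…; keep min(3, 5) = 3 s.f.
Rounded to 3 significant figures: 2.85.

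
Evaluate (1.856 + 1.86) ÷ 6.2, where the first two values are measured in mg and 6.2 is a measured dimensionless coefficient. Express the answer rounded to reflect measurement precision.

1.856 mg + 1.86 mg = 3.716 mg; the sum is limited to 2 decimal places (3 s.f.).
Carrying full precision, 3.716 ÷ 6.2 = 0.59935483871… mg; 6.2 has 2 s.f., so the result keeps min(3, 2) = 2 s.f.
Rounded to 2 significant figures: 0.60 mg.

0.60 mg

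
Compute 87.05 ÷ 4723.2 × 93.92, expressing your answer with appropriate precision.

87.05 ÷ 4723.2 × 93.92 = 1.73097391599…
Multiplication/division keeps the fewest significant figures: 87.05 → 4 s.f., 4723.2 → 5 s.f., 93.92 → 4 s.f.; limit is 4.
Rounded to 4 significant figures: 1.731.

1.731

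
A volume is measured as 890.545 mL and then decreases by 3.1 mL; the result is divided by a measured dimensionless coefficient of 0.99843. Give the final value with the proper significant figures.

890.545 mL − 3.1 mL = 887.445 mL; the difference is limited to 1 decimal place (4 s.f.).
Carrying full precision, 887.445 ÷ 0.99843 = 888.840479553… mL; 0.99843 has 5 s.f., so the result keeps min(4, 5) = 4 s.f.
Rounded to 4 significant figures: 888.8 mL.

888.8 mL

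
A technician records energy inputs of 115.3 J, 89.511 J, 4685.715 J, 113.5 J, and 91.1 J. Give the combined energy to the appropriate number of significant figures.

5095.1 J

115.3 J + 89.511 J + 4685.715 J + 113.5 J + 91.1 J = 5095.126 J.
Addition/subtraction keeps the fewest decimal places: 115.3 → 1 decimal place, 89.511 → 3 decimal places, 4685.715 → 3 decimal places, 113.5 → 1 decimal place, 91.1 → 1 decimal place; limit is 1.
Rounded to 1 decimal place: 5095.1 J.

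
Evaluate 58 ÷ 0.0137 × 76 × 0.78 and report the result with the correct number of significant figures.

2.5 × 10^5

58 ÷ 0.0137 × 76 × 0.78 = 250966.423358…
Multiplication/division keeps the fewest significant figures: 58 → 2 s.f., 0.0137 → 3 s.f., 76 → 2 s.f., 0.78 → 2 s.f.; limit is 2.
Rounded to 2 significant figures: 2.5 × 10^5.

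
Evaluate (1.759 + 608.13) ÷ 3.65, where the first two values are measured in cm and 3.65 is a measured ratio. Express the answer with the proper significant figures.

1.759 cm + 608.13 cm = 609.889 cm; the sum is limited to 2 decimal places (5 s.f.).
Carrying full precision, 609.889 ÷ 3.65 = 167.092876712… cm; 3.65 has 3 s.f., so the result keeps min(5, 3) = 3 s.f.
Rounded to 3 significant figures: 167 cm.

167 cm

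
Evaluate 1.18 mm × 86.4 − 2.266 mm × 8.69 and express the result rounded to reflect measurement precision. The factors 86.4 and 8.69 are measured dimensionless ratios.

1.18 × 86.4 = 101.952 → 102 mm (3 s.f., last digit at the 10^0 place).
2.266 × 8.69 = 19.69154 → 19.7 mm (3 s.f., last digit at the 10^-1 place).
Difference: 82.26046 mm; keep the coarser place, 10^0.
Result: 82 mm.

82 mm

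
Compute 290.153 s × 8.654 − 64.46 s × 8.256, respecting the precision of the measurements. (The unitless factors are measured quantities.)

1979 s

290.153 × 8.654 = 2510.984062 → 2511 s (4 s.f., last digit at the 10^0 place).
64.46 × 8.256 = 532.18176 → 532.2 s (4 s.f., last digit at the 10^-1 place).
Difference: 1978.802302 s; keep the coarser place, 10^0.
Result: 1979 s.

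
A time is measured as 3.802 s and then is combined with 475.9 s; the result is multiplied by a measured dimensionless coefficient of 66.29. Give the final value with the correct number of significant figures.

3.180 × 10⁴ s

3.802 s + 475.9 s = 479.702 s; the sum is limited to 1 decimal place (4 s.f.).
Carrying full precision, 479.702 × 66.29 = 31799.44558 s; 66.29 has 4 s.f., so the result keeps min(4, 4) = 4 s.f.
Rounded to 4 significant figures: 3.180 × 10⁴ s.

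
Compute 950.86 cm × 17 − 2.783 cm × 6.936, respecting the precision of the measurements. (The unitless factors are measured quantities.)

950.86 × 17 = 16164.62 → 1.6 × 10⁴ cm (2 s.f., last digit at the 10^3 place).
2.783 × 6.936 = 19.302888 → 19.30 cm (4 s.f., last digit at the 10^-2 place).
Difference: 16145.317112 cm; keep the coarser place, 10^3.
Result: 1.6 × 10⁴ cm.

1.6 × 10⁴ cm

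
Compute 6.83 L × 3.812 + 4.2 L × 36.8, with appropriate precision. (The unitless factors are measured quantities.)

6.83 × 3.812 = 26.03596 → 26.0 L (3 s.f., last digit at the 10^-1 place).
4.2 × 36.8 = 154.56 → 1.5 × 10^2 L (2 s.f., last digit at the 10^1 place).
Sum: 180.59596 L; keep the coarser place, 10^1.
Result: 1.8 × 10^2 L.

1.8 × 10^2 L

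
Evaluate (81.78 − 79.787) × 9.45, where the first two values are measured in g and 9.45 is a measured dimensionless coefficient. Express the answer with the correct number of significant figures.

81.78 g − 79.787 g = 1.993 g; the difference is limited to 2 decimal places (3 s.f.).
Carrying full precision, 1.993 × 9.45 = 18.83385 g; 9.45 has 3 s.f., so the result keeps min(3, 3) = 3 s.f.
Rounded to 3 significant figures: 18.8 g.

18.8 g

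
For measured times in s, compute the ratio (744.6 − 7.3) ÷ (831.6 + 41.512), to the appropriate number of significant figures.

0.8445

744.6 − 7.3 = 737.3, limited to 1 d.p. → 4 s.f.; 831.6 + 41.512 = 873.112, limited to 1 d.p. → 4 s.f.
Carrying full precision, 737.3 ÷ 873.112 = 0.84445065467…; keep min(4, 4) = 4 s.f.
Rounded to 4 significant figures: 0.8445.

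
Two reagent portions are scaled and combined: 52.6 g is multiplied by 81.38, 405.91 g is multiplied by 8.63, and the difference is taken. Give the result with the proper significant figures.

52.6 × 81.38 = 4280.588 → 4.28 × 10³ g (3 s.f., last digit at the 10^1 place).
405.91 × 8.63 = 3503.0033 → 3.50 × 10³ g (3 s.f., last digit at the 10^1 place).
Difference: 777.5847 g; keep the coarser place, 10^1.
Result: 7.8 × 10² g.

7.8 × 10² g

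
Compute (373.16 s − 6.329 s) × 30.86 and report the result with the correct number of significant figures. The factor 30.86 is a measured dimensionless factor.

1.132 × 10⁴ s

373.16 s − 6.329 s = 366.831 s; the difference is limited to 2 decimal places (5 s.f.).
Carrying full precision, 366.831 × 30.86 = 11320.40466 s; 30.86 has 4 s.f., so the result keeps min(5, 4) = 4 s.f.
Rounded to 4 significant figures: 1.132 × 10⁴ s.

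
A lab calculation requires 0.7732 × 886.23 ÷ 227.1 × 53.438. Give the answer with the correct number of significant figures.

161.2

0.7732 × 886.23 ÷ 227.1 × 53.438 = 161.239467097…
Multiplication/division keeps the fewest significant figures: 0.7732 → 4 s.f., 886.23 → 5 s.f., 227.1 → 4 s.f., 53.438 → 5 s.f.; limit is 4.
Rounded to 4 significant figures: 161.2.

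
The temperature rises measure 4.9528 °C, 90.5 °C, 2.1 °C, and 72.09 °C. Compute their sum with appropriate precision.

169.6 °C

4.9528 °C + 90.5 °C + 2.1 °C + 72.09 °C = 169.6428 °C.
Addition/subtraction keeps the fewest decimal places: 4.9528 → 4 decimal places, 90.5 → 1 decimal place, 2.1 → 1 decimal place, 72.09 → 2 decimal places; limit is 1.
Rounded to 1 decimal place: 169.6 °C.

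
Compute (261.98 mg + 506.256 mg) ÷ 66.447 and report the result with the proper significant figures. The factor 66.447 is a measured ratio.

261.98 mg + 506.256 mg = 768.236 mg; the sum is limited to 2 decimal places (5 s.f.).
Carrying full precision, 768.236 ÷ 66.447 = 11.5616355893… mg; 66.447 has 5 s.f., so the result keeps min(5, 5) = 5 s.f.
Rounded to 5 significant figures: 11.562 mg.

11.562 mg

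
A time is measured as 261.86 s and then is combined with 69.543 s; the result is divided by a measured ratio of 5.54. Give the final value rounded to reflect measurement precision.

59.8 s

261.86 s + 69.543 s = 331.403 s; the sum is limited to 2 decimal places (5 s.f.).
Carrying full precision, 331.403 ÷ 5.54 = 59.8200361011… s; 5.54 has 3 s.f., so the result keeps min(5, 3) = 3 s.f.
Rounded to 3 significant figures: 59.8 s.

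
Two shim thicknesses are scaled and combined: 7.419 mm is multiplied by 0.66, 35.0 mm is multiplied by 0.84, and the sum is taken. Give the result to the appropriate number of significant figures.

7.419 × 0.66 = 4.89654 → 4.9 mm (2 s.f., last digit at the 10^-1 place).
35.0 × 0.84 = 29.4 → 29 mm (2 s.f., last digit at the 10^0 place).
Sum: 34.29654 mm; keep the coarser place, 10^0.
Result: 34 mm.

34 mm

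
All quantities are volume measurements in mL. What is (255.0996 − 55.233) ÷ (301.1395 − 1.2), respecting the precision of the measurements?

255.0996 − 55.233 = 199.8666, limited to 3 d.p. → 6 s.f.; 301.1395 − 1.2 = 299.9395, limited to 1 d.p. → 4 s.f.
Carrying full precision, 199.8666 ÷ 299.9395 = 0.66635638187…; keep min(6, 4) = 4 s.f.
Rounded to 4 significant figures: 0.6664.

0.6664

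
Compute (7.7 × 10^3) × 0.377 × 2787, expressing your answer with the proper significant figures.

8.1 × 10^6

(7.7 × 10^3) × 0.377 × 2787 = 8090382.3
Multiplication/division keeps the fewest significant figures: 7.7 × 10^3 → 2 s.f., 0.377 → 3 s.f., 2787 → 4 s.f.; limit is 2.
Rounded to 2 significant figures: 8.1 × 10^6.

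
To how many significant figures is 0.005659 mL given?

0.005659: leading zeros are not significant.

4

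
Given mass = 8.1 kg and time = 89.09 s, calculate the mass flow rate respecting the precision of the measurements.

mass flow rate = 8.1 kg ÷ 89.09 s = 0.0909192950948… kg/s.
8.1 has 2 significant figures; 89.09 has 4.
Division/multiplication keeps the fewest: 2 significant figures.
Rounded: 0.091 kg/s.

0.091 kg/s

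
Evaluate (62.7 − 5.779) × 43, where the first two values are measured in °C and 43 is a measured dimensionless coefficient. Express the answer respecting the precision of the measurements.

2.4 × 10³ °C

62.7 °C − 5.779 °C = 56.921 °C; the difference is limited to 1 decimal place (3 s.f.).
Carrying full precision, 56.921 × 43 = 2447.603 °C; 43 has 2 s.f., so the result keeps min(3, 2) = 2 s.f.
Rounded to 2 significant figures: 2.4 × 10³ °C.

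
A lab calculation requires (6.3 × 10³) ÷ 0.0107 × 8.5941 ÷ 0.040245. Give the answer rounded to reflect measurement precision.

(6.3 × 10³) ÷ 0.0107 × 8.5941 ÷ 0.040245 = 125731831.783…
Multiplication/division keeps the fewest significant figures: 6.3 × 10³ → 2 s.f., 0.0107 → 3 s.f., 8.5941 → 5 s.f., 0.040245 → 5 s.f.; limit is 2.
Rounded to 2 significant figures: 1.3 × 10⁸.

1.3 × 10⁸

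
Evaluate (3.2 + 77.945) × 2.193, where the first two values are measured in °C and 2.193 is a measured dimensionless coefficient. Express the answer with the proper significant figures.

178 °C

3.2 °C + 77.945 °C = 81.145 °C; the sum is limited to 1 decimal place (3 s.f.).
Carrying full precision, 81.145 × 2.193 = 177.950985 °C; 2.193 has 4 s.f., so the result keeps min(3, 4) = 3 s.f.
Rounded to 3 significant figures: 178 °C.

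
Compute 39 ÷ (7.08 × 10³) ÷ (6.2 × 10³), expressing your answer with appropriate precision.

39 ÷ (7.08 × 10³) ÷ (6.2 × 10³) = 8.88463641334 × 10^-7…
Multiplication/division keeps the fewest significant figures: 39 → 2 s.f., 7.08 × 10³ → 3 s.f., 6.2 × 10³ → 2 s.f.; limit is 2.
Rounded to 2 significant figures: 8.9 × 10⁻⁷.

8.9 × 10⁻⁷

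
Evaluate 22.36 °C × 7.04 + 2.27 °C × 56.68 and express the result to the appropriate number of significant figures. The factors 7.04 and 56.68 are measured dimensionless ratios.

286 °C

22.36 × 7.04 = 157.4144 → 157 °C (3 s.f., last digit at the 10^0 place).
2.27 × 56.68 = 128.6636 → 129 °C (3 s.f., last digit at the 10^0 place).
Sum: 286.078 °C; keep the coarser place, 10^0.
Result: 286 °C.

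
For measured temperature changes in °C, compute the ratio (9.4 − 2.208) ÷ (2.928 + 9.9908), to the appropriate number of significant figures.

9.4 − 2.208 = 7.192, limited to 1 d.p. → 2 s.f.; 2.928 + 9.9908 = 12.9188, limited to 3 d.p. → 5 s.f.
Carrying full precision, 7.192 ÷ 12.9188 = 0.55670805338…; keep min(2, 5) = 2 s.f.
Rounded to 2 significant figures: 0.56.

0.56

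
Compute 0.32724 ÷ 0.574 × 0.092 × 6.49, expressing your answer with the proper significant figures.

0.32724 ÷ 0.574 × 0.092 × 6.49 = 0.340398012544…
Multiplication/division keeps the fewest significant figures: 0.32724 → 5 s.f., 0.574 → 3 s.f., 0.092 → 2 s.f., 6.49 → 3 s.f.; limit is 2.
Rounded to 2 significant figures: 3.4 × 10⁻¹.

3.4 × 10⁻¹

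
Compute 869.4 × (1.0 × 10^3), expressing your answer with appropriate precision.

8.7 × 10^5

869.4 × (1.0 × 10^3) = 869400
Multiplication/division keeps the fewest significant figures: 869.4 → 4 s.f., 1.0 × 10^3 → 2 s.f.; limit is 2.
Rounded to 2 significant figures: 8.7 × 10^5.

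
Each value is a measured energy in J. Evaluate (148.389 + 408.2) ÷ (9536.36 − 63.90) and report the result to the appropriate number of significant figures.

0.05876

148.389 + 408.2 = 556.589, limited to 1 d.p. → 4 s.f.; 9536.36 − 63.90 = 9472.46, limited to 2 d.p. → 6 s.f.
Carrying full precision, 556.589 ÷ 9472.46 = 0.058758654035…; keep min(4, 6) = 4 s.f.
Rounded to 4 significant figures: 0.05876.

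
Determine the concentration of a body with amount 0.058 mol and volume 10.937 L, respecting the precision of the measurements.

0.0053 mol/L

concentration = 0.058 mol ÷ 10.937 L = 0.00530309957027… mol/L.
0.058 has 2 significant figures; 10.937 has 5.
Division/multiplication keeps the fewest: 2 significant figures.
Rounded: 0.0053 mol/L.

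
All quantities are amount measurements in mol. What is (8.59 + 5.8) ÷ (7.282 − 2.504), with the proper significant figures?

8.59 + 5.8 = 14.39, limited to 1 d.p. → 3 s.f.; 7.282 − 2.504 = 4.778, limited to 3 d.p. → 4 s.f.
Carrying full precision, 14.39 ÷ 4.778 = 3.0117203851…; keep min(3, 4) = 3 s.f.
Rounded to 3 significant figures: 3.01.

3.01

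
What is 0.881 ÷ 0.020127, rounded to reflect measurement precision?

0.881 ÷ 0.020127 = 43.7720474984…
Multiplication/division keeps the fewest significant figures: 0.881 → 3 s.f., 0.020127 → 5 s.f.; limit is 3.
Rounded to 3 significant figures: 43.8.

43.8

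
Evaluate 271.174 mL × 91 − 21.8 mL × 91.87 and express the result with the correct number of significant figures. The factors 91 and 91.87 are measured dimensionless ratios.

271.174 × 91 = 24676.834 → 2.5 × 10^4 mL (2 s.f., last digit at the 10^3 place).
21.8 × 91.87 = 2002.766 → 2.00 × 10^3 mL (3 s.f., last digit at the 10^1 place).
Difference: 22674.068 mL; keep the coarser place, 10^3.
Result: 2.3 × 10^4 mL.

2.3 × 10^4 mL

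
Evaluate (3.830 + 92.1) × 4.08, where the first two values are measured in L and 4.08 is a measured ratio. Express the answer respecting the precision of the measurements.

3.830 L + 92.1 L = 95.930 L; the sum is limited to 1 decimal place (3 s.f.).
Carrying full precision, 95.930 × 4.08 = 391.3944 L; 4.08 has 3 s.f., so the result keeps min(3, 3) = 3 s.f.
Rounded to 3 significant figures: 391 L.

391 L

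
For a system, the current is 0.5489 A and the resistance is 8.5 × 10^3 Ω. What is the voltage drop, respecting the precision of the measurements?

4.7 × 10^3 V

voltage drop = 0.5489 A × 8.5 × 10^3 Ω = 4665.65 V.
0.5489 has 4 significant figures; 8.5 × 10^3 has 2.
Division/multiplication keeps the fewest: 2 significant figures.
Rounded: 4.7 × 10^3 V.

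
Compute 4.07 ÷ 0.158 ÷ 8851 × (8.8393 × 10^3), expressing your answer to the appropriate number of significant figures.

4.07 ÷ 0.158 ÷ 8851 × (8.8393 × 10^3) = 25.7254425946…
Multiplication/division keeps the fewest significant figures: 4.07 → 3 s.f., 0.158 → 3 s.f., 8851 → 4 s.f., 8.8393 × 10^3 → 5 s.f.; limit is 3.
Rounded to 3 significant figures: 25.7.

25.7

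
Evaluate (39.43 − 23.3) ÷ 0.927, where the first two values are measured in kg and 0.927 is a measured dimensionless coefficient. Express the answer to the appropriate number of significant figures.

17.4 kg

39.43 kg − 23.3 kg = 16.13 kg; the difference is limited to 1 decimal place (3 s.f.).
Carrying full precision, 16.13 ÷ 0.927 = 17.4002157497… kg; 0.927 has 3 s.f., so the result keeps min(3, 3) = 3 s.f.
Rounded to 3 significant figures: 17.4 kg.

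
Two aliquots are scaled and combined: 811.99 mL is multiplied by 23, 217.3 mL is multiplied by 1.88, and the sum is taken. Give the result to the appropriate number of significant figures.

1.9 × 10⁴ mL

811.99 × 23 = 18675.77 → 1.9 × 10⁴ mL (2 s.f., last digit at the 10^3 place).
217.3 × 1.88 = 408.524 → 409 mL (3 s.f., last digit at the 10^0 place).
Sum: 19084.294 mL; keep the coarser place, 10^3.
Result: 1.9 × 10⁴ mL.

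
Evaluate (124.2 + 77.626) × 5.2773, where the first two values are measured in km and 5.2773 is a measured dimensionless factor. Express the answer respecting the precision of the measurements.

1065 km

124.2 km + 77.626 km = 201.826 km; the sum is limited to 1 decimal place (4 s.f.).
Carrying full precision, 201.826 × 5.2773 = 1065.0963498 km; 5.2773 has 5 s.f., so the result keeps min(4, 5) = 4 s.f.
Rounded to 4 significant figures: 1065 km.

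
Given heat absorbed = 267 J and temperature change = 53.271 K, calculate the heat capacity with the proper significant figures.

heat capacity = 267 J ÷ 53.271 K = 5.01210790111… J/K.
267 has 3 significant figures; 53.271 has 5.
Division/multiplication keeps the fewest: 3 significant figures.
Rounded: 5.01 J/K.

5.01 J/K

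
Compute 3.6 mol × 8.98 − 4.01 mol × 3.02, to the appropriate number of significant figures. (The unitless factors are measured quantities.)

3.6 × 8.98 = 32.328 → 32 mol (2 s.f., last digit at the 10^0 place).
4.01 × 3.02 = 12.1102 → 12.1 mol (3 s.f., last digit at the 10^-1 place).
Difference: 20.2178 mol; keep the coarser place, 10^0.
Result: 20. mol.

20. mol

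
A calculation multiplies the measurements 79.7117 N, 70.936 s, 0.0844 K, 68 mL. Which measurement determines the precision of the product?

68 mL

79.7117 N → 6 s.f.; 70.936 s → 5 s.f.; 0.0844 K → 3 s.f.; 68 mL → 2 s.f.
The fewest is 2 significant figures, from 68 mL.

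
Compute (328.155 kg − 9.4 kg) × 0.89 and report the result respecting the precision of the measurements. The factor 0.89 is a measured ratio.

328.155 kg − 9.4 kg = 318.755 kg; the difference is limited to 1 decimal place (4 s.f.).
Carrying full precision, 318.755 × 0.89 = 283.69195 kg; 0.89 has 2 s.f., so the result keeps min(4, 2) = 2 s.f.
Rounded to 2 significant figures: 2.8 × 10^2 kg.

2.8 × 10^2 kg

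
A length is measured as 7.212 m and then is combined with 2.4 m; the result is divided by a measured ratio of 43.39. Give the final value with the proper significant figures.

2.2 × 10⁻¹ m

7.212 m + 2.4 m = 9.612 m; the sum is limited to 1 decimal place (2 s.f.).
Carrying full precision, 9.612 ÷ 43.39 = 0.221525697165… m; 43.39 has 4 s.f., so the result keeps min(2, 4) = 2 s.f.
Rounded to 2 significant figures: 2.2 × 10⁻¹ m.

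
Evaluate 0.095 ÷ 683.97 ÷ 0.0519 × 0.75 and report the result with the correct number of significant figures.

0.095 ÷ 683.97 ÷ 0.0519 × 0.75 = 0.00200715290136…
Multiplication/division keeps the fewest significant figures: 0.095 → 2 s.f., 683.97 → 5 s.f., 0.0519 → 3 s.f., 0.75 → 2 s.f.; limit is 2.
Rounded to 2 significant figures: 0.0020.

0.0020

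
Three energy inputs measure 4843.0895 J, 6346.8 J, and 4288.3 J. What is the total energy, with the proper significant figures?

1.54782 × 10⁴ J

4843.0895 J + 6346.8 J + 4288.3 J = 15478.1895 J.
Addition/subtraction keeps the fewest decimal places: 4843.0895 → 4 decimal places, 6346.8 → 1 decimal place, 4288.3 → 1 decimal place; limit is 1.
Rounded to 1 decimal place: 1.54782 × 10⁴ J.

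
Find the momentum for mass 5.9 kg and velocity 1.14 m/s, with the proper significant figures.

momentum = 5.9 kg × 1.14 m/s = 6.726 kg·m/s.
5.9 has 2 significant figures; 1.14 has 3.
Division/multiplication keeps the fewest: 2 significant figures.
Rounded: 6.7 kg·m/s.

6.7 kg·m/s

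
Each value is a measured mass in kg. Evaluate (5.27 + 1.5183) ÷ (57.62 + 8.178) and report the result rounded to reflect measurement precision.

5.27 + 1.5183 = 6.7883, limited to 2 d.p. → 3 s.f.; 57.62 + 8.178 = 65.798, limited to 2 d.p. → 4 s.f.
Carrying full precision, 6.7883 ÷ 65.798 = 0.103168789325…; keep min(3, 4) = 3 s.f.
Rounded to 3 significant figures: 0.103.

0.103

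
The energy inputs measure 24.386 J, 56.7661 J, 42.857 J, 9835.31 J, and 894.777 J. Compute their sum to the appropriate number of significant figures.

10854.10 J

24.386 J + 56.7661 J + 42.857 J + 9835.31 J + 894.777 J = 10854.0961 J.
Addition/subtraction keeps the fewest decimal places: 24.386 → 3 decimal places, 56.7661 → 4 decimal places, 42.857 → 3 decimal places, 9835.31 → 2 decimal places, 894.777 → 3 decimal places; limit is 2.
Rounded to 2 decimal places: 10854.10 J.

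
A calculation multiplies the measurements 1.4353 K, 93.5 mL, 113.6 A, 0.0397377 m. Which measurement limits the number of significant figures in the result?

93.5 mL

1.4353 K → 5 s.f.; 93.5 mL → 3 s.f.; 113.6 A → 4 s.f.; 0.0397377 m → 6 s.f.
The fewest is 3 significant figures, from 93.5 mL.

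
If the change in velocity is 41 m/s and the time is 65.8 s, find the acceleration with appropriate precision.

acceleration = 41 m/s ÷ 65.8 s = 0.623100303951… m/s².
41 has 2 significant figures; 65.8 has 3.
Division/multiplication keeps the fewest: 2 significant figures.
Rounded: 0.62 m/s².

0.62 m/s²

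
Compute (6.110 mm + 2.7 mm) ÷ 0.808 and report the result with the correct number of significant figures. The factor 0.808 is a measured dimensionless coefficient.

11 mm

6.110 mm + 2.7 mm = 8.810 mm; the sum is limited to 1 decimal place (2 s.f.).
Carrying full precision, 8.810 ÷ 0.808 = 10.9034653465… mm; 0.808 has 3 s.f., so the result keeps min(2, 3) = 2 s.f.
Rounded to 2 significant figures: 11 mm.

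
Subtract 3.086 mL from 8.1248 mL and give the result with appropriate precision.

5.039 mL

8.1248 mL − 3.086 mL = 5.0388 mL.
Addition/subtraction keeps the fewest decimal places: 8.1248 → 4 decimal places, 3.086 → 3 decimal places; limit is 3.
Rounded to 3 decimal places: 5.039 mL.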